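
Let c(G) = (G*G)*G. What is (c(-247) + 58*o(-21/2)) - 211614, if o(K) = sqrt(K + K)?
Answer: -15280837 + 58*I*sqrt(21) ≈ -1.5281e+7 + 265.79*I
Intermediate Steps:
o(K) = sqrt(2)*sqrt(K) (o(K) = sqrt(2*K) = sqrt(2)*sqrt(K))
c(G) = G**3 (c(G) = G**2*G = G**3)
(c(-247) + 58*o(-21/2)) - 211614 = ((-247)**3 + 58*(sqrt(2)*sqrt(-21/2))) - 211614 = (-15069223 + 58*(sqrt(2)*sqrt(-21*1/2))) - 211614 = (-15069223 + 58*(sqrt(2)*sqrt(-21/2))) - 211614 = (-15069223 + 58*(sqrt(2)*(I*sqrt(42)/2))) - 211614 = (-15069223 + 58*(I*sqrt(21))) - 211614 = (-15069223 + 58*I*sqrt(21)) - 211614 = -15280837 + 58*I*sqrt(21)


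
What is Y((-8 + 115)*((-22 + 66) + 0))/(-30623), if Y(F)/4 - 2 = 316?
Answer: -1272/30623 ≈ -0.041537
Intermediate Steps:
Y(F) = 1272 (Y(F) = 8 + 4*316 = 8 + 1264 = 1272)
Y((-8 + 115)*((-22 + 66) + 0))/(-30623) = 1272/(-30623) = 1272*(-1/30623) = -1272/30623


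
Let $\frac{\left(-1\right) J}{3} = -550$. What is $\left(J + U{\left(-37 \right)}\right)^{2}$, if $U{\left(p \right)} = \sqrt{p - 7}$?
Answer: $2722456 + 6600 i \sqrt{11} \approx 2.7225 \cdot 10^{6} + 21890.0 i$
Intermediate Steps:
$J = 1650$ ($J = \left(-3\right) \left(-550\right) = 1650$)
$U{\left(p \right)} = \sqrt{-7 + p}$
$\left(J + U{\left(-37 \right)}\right)^{2} = \left(1650 + \sqrt{-7 - 37}\right)^{2} = \left(1650 + \sqrt{-44}\right)^{2} = \left(1650 + 2 i \sqrt{11}\right)^{2}$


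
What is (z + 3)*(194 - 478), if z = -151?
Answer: 42032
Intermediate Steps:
(z + 3)*(194 - 478) = (-151 + 3)*(194 - 478) = -148*(-284) = 42032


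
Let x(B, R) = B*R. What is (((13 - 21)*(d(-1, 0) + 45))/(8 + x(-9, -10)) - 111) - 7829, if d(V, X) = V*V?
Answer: -389244/49 ≈ -7943.8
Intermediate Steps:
d(V, X) = V**2
(((13 - 21)*(d(-1, 0) + 45))/(8 + x(-9, -10)) - 111) - 7829 = (((13 - 21)*((-1)**2 + 45))/(8 - 9*(-10)) - 111) - 7829 = ((-8*(1 + 45))/(8 + 90) - 111) - 7829 = (-8*46/98 - 111) - 7829 = (-368*1/98 - 111) - 7829 = (-184/49 - 111) - 7829 = -5623/49 - 7829 = -389244/49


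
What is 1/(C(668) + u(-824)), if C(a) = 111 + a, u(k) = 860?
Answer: 1/1639 ≈ 0.00061013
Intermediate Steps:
1/(C(668) + u(-824)) = 1/((111 + 668) + 860) = 1/(779 + 860) = 1/1639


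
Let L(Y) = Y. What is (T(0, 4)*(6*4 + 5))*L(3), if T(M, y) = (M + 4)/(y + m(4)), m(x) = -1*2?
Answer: 174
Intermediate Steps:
m(x) = -2
T(M, y) = (4 + M)/(-2 + y) (T(M, y) = (M + 4)/(y - 2) = (4 + M)/(-2 + y))
(T(0, 4)*(6*4 + 5))*L(3) = (((4 + 0)/(-2 + 4))*(6*4 + 5))*3 = ((4/2)*(24 + 5))*3 = (((½)*4)*29)*3 = (2*29)*3 = 58*3 = 174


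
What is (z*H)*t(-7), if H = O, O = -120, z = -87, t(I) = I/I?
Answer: 10440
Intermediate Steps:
t(I) = 1
H = -120
(z*H)*t(-7) = -87*(-120)*1 = 10440*1 = 10440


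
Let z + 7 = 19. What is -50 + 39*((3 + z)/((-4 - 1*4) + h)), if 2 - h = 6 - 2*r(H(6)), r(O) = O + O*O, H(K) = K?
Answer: -335/8 ≈ -41.875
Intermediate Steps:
z = 12 (z = -7 + 19 = 12)
r(O) = O + O**2
h = 80 (h = 2 - (6 - 12*(1 + 6)) = 2 - (6 - 12*7) = 2 - (6 - 2*42) = 2 - (6 - 84) = 2 - 1*(-78) = 2 + 78 = 80)
-50 + 39*((3 + z)/((-4 - 1*4) + h)) = -50 + 39*((3 + 12)/((-4 - 1*4) + 80)) = -50 + 39*(15/((-4 - 4) + 80)) = -50 + 39*(15/(-8 + 80)) = -50 + 39*(15/72) = -50 + 39*(15*(1/72)) = -50 + 39*(5/24) = -50 + 65/8 = -335/8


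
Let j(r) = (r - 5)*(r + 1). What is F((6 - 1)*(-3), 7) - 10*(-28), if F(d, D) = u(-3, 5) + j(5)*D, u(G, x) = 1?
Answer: 281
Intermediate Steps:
j(r) = (1 + r)*(-5 + r) (j(r) = (-5 + r)*(1 + r) = (1 + r)*(-5 + r))
F(d, D) = 1 (F(d, D) = 1 + (-5 + 5² - 4*5)*D = 1 + (-5 + 25 - 20)*D = 1 + 0*D = 1 + 0 = 1)
F((6 - 1)*(-3), 7) - 10*(-28) = 1 - 10*(-28) = 1 + 280 = 281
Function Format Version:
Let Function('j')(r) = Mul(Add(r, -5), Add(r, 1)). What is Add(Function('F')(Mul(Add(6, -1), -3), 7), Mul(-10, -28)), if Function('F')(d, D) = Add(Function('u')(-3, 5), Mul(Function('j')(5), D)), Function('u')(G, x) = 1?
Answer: 281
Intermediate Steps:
Function('j')(r) = Mul(Add(1, r), Add(-5, r)) (Function('j')(r) = Mul(Add(-5, r), Add(1, r)) = Mul(Add(1, r), Add(-5, r)))
Function('F')(d, D) = 1 (Function('F')(d, D) = Add(1, Mul(Add(-5, Pow(5, 2), Mul(-4, 5)), D)) = Add(1, Mul(Add(-5, 25, -20), D)) = Add(1, Mul(0, D)) = Add(1, 0) = 1)
Add(Function('F')(Mul(Add(6, -1), -3), 7), Mul(-10, -28)) = Add(1, Mul(-10, -28)) = Add(1, 280) = 281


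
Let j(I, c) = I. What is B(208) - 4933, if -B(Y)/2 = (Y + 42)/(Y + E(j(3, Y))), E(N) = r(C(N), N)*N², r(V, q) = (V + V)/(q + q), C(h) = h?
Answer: -1070961/217 ≈ -4935.3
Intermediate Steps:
r(V, q) = V/q (r(V, q) = (2*V)/((2*q)) = (2*V)*(1/(2*q)) = V/q)
E(N) = N² (E(N) = (N/N)*N² = 1*N² = N²)
B(Y) = -2*(42 + Y)/(9 + Y) (B(Y) = -2*(Y + 42)/(Y + 3²) = -2*(42 + Y)/(Y + 9) = -2*(42 + Y)/(9 + Y))
B(208) - 4933 = 2*(-42 - 1*208)/(9 + 208) - 4933 = 2*(-42 - 208)/217 - 4933 = 2*(1/217)*(-250) - 4933 = -500/217 - 4933 = -1070961/217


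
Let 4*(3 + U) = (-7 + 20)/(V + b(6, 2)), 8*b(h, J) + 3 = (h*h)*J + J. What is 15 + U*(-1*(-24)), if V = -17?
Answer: -333/5 ≈ -66.600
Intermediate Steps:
b(h, J) = -3/8 + J/8 + J*h**2/8 (b(h, J) = -3/8 + ((h*h)*J + J)/8 = -3/8 + (h**2*J + J)/8 = -3/8 + (J*h**2 + J)/8 = -3/8 + (J + J*h**2)/8 = -3/8 + (J/8 + J*h**2/8) = -3/8 + J/8 + J*h**2/8)
U = -17/5 (U = -3 + ((-7 + 20)/(-17 + (-3/8 + (1/8)*2 + (1/8)*2*6**2)))/4 = -3 + (13/(-17 + (-3/8 + 1/4 + (1/8)*2*36)))/4 = -3 + (13/(-17 + (-3/8 + 1/4 + 9)))/4 = -3 + (13/(-17 + 71/8))/4 = -3 + (13/(-65/8))/4 = -3 + (13*(-8/65))/4 = -3 + (1/4)*(-8/5) = -3 - 2/5 = -17/5 ≈ -3.4000)
15 + U*(-1*(-24)) = 15 - (-17)*(-24)/5 = 15 - 17/5*24 = 15 - 408/5 = -333/5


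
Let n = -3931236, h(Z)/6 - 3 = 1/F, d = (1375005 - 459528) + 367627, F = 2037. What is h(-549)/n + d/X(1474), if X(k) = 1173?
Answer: 285416779489552/260924978601 ≈ 1093.9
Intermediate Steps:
d = 1283104 (d = 915477 + 367627 = 1283104)
h(Z) = 12224/679 (h(Z) = 18 + 6/2037 = 18 + 6*(1/2037) = 18 + 2/679 = 12224/679)
h(-549)/n + d/X(1474) = (12224/679)/(-3931236) + 1283104/1173 = (12224/679)*(-1/3931236) + 1283104*(1/1173) = -3056/667327311 + 1283104/1173 = 285416779489552/260924978601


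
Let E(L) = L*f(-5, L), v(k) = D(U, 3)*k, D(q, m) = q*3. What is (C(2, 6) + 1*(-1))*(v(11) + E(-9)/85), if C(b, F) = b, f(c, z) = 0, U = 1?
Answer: 33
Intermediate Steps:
D(q, m) = 3*q
v(k) = 3*k (v(k) = (3*1)*k = 3*k)
E(L) = 0 (E(L) = L*0 = 0)
(C(2, 6) + 1*(-1))*(v(11) + E(-9)/85) = (2 + 1*(-1))*(3*11 + 0/85) = (2 - 1)*(33 + 0*(1/85)) = 1*(33 + 0) = 1*33 = 33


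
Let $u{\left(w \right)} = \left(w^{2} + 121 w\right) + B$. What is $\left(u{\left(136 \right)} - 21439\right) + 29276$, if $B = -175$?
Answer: $42614$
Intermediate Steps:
$u{\left(w \right)} = -175 + w^{2} + 121 w$ ($u{\left(w \right)} = \left(w^{2} + 121 w\right) - 175 = -175 + w^{2} + 121 w$)
$\left(u{\left(136 \right)} - 21439\right) + 29276 = \left(\left(-175 + 136^{2} + 121 \cdot 136\right) - 21439\right) + 29276 = \left(\left(-175 + 18496 + 16456\right) - 21439\right) + 29276 = \left(34777 - 21439\right) + 29276 = 13338 + 29276 = 42614$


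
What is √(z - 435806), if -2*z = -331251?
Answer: I*√1080722/2 ≈ 519.79*I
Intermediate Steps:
z = 331251/2 (z = -½*(-331251) = 331251/2 ≈ 1.6563e+5)
√(z - 435806) = √(331251/2 - 435806) = √(-540361/2) = I*√1080722/2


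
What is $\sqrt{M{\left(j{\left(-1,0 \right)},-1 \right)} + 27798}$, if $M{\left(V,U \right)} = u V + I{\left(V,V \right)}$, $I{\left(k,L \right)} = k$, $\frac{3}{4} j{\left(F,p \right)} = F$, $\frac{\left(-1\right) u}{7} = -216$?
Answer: $\frac{\sqrt{232026}}{3} \approx 160.56$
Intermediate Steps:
$u = 1512$ ($u = \left(-7\right) \left(-216\right) = 1512$)
$j{\left(F,p \right)} = \frac{4 F}{3}$
$M{\left(V,U \right)} = 1513 V$ ($M{\left(V,U \right)} = 1512 V + V = 1513 V$)
$\sqrt{M{\left(j{\left(-1,0 \right)},-1 \right)} + 27798} = \sqrt{1513 \cdot \frac{4}{3} \left(-1\right) + 27798} = \sqrt{1513 \left(- \frac{4}{3}\right) + 27798} = \sqrt{- \frac{6052}{3} + 27798} = \sqrt{\frac{77342}{3}} = \frac{\sqrt{232026}}{3}$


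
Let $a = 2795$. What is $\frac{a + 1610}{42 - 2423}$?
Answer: $- \frac{4405}{2381} \approx -1.8501$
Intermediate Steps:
$\frac{a + 1610}{42 - 2423} = \frac{2795 + 1610}{42 - 2423} = \frac{4405}{-2381} = 4405 \left(- \frac{1}{2381}\right) = - \frac{4405}{2381}$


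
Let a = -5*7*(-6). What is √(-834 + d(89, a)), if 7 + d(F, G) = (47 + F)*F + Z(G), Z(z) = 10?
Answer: √11273 ≈ 106.17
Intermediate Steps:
a = 210 (a = -35*(-6) = 210)
d(F, G) = 3 + F*(47 + F) (d(F, G) = -7 + ((47 + F)*F + 10) = -7 + (F*(47 + F) + 10) = -7 + (10 + F*(47 + F)) = 3 + F*(47 + F))
√(-834 + d(89, a)) = √(-834 + (3 + 89² + 47*89)) = √(-834 + (3 + 7921 + 4183)) = √(-834 + 12107) = √11273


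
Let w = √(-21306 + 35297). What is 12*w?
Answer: 12*√13991 ≈ 1419.4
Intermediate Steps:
w = √13991 ≈ 118.28
12*w = 12*√13991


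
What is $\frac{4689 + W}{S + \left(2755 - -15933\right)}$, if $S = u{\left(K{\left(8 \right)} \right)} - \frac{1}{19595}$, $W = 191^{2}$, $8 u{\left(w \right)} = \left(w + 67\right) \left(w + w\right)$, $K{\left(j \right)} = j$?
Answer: $\frac{806726150}{369130609} \approx 2.1855$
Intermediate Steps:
$u{\left(w \right)} = \frac{w \left(67 + w\right)}{4}$ ($u{\left(w \right)} = \frac{\left(w + 67\right) \left(w + w\right)}{8} = \frac{\left(67 + w\right) 2 w}{8} = \frac{2 w \left(67 + w\right)}{8} = \frac{w \left(67 + w\right)}{4}$)
$W = 36481$
$S = \frac{2939249}{19595}$ ($S = \frac{1}{4} \cdot 8 \left(67 + 8\right) - \frac{1}{19595} = \frac{1}{4} \cdot 8 \cdot 75 - \frac{1}{19595} = 150 - \frac{1}{19595} = \frac{2939249}{19595} \approx 150.0$)
$\frac{4689 + W}{S + \left(2755 - -15933\right)} = \frac{4689 + 36481}{\frac{2939249}{19595} + \left(2755 - -15933\right)} = \frac{41170}{\frac{2939249}{19595} + \left(2755 + 15933\right)} = \frac{41170}{\frac{2939249}{19595} + 18688} = \frac{41170}{\frac{369130609}{19595}} = 41170 \cdot \frac{19595}{369130609} = \frac{806726150}{369130609}$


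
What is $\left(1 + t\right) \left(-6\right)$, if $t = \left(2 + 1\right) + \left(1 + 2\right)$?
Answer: $-42$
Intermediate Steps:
$t = 6$ ($t = 3 + 3 = 6$)
$\left(1 + t\right) \left(-6\right) = \left(1 + 6\right) \left(-6\right) = 7 \left(-6\right) = -42$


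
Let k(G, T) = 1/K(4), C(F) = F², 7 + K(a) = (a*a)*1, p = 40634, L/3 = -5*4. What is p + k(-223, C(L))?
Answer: 365707/9 ≈ 40634.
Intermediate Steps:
L = -60 (L = 3*(-5*4) = 3*(-20) = -60)
K(a) = -7 + a² (K(a) = -7 + (a*a)*1 = -7 + a²*1 = -7 + a²)
k(G, T) = ⅑ (k(G, T) = 1/(-7 + 4²) = 1/(-7 + 16) = 1/9 = ⅑)
p + k(-223, C(L)) = 40634 + ⅑ = 365707/9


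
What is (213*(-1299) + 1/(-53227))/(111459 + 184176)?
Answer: -2945443790/3147152829 ≈ -0.93591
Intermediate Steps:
(213*(-1299) + 1/(-53227))/(111459 + 184176) = (-276687 - 1/53227)/295635 = -14727218950/53227*1/295635 = -2945443790/3147152829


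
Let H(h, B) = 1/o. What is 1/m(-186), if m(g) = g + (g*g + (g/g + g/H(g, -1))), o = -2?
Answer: 1/34783 ≈ 2.8750e-5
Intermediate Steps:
H(h, B) = -½ (H(h, B) = 1/(-2) = -½)
m(g) = 1 + g² - g (m(g) = g + (g*g + (g/g + g/(-½))) = g + (g² + (1 + g*(-2))) = g + (g² + (1 - 2*g)) = g + (1 + g² - 2*g) = 1 + g² - g)
1/m(-186) = 1/(1 + (-186)² - 1*(-186)) = 1/(1 + 34596 + 186) = 1/34783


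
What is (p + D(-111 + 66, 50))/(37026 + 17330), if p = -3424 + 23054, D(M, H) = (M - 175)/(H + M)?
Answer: 9793/27178 ≈ 0.36033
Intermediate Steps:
D(M, H) = (-175 + M)/(H + M)
p = 19630
(p + D(-111 + 66, 50))/(37026 + 17330) = (19630 + (-175 + (-111 + 66))/(50 + (-111 + 66)))/(37026 + 17330) = (19630 + (-175 - 45)/(50 - 45))/54356 = (19630 - 220/5)*(1/54356) = (19630 + (⅕)*(-220))*(1/54356) = (19630 - 44)*(1/54356) = 19586*(1/54356) = 9793/27178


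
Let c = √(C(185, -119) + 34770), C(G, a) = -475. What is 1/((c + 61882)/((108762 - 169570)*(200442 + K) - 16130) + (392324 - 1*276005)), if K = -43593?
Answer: 10581252454535559690002392/1230800704190468974712682175001 + 181216112318*√95/1230800704190468974712682175001 ≈ 8.5971e-6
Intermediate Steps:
c = 19*√95 (c = √(-475 + 34770) = √34295 = 19*√95 ≈ 185.19)
1/((c + 61882)/((108762 - 169570)*(200442 + K) - 16130) + (392324 - 1*276005)) = 1/((19*√95 + 61882)/((108762 - 169570)*(200442 - 43593) - 16130) + (392324 - 1*276005)) = 1/((61882 + 19*√95)/(-60808*156849 - 16130) + (392324 - 276005)) = 1/((61882 + 19*√95)/(-9537673992 - 16130) + 116319) = 1/((61882 + 19*√95)/(-9537690122) + 116319) = 1/((61882 + 19*√95)*(-1/9537690122) + 116319) = 1/((-30941/4768845061 - 19*√95/9537690122) + 116319) = 1/(554707288619518/4768845061 - 19*√95/9537690122)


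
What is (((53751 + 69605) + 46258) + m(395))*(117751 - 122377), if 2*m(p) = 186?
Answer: -785064582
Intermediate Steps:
m(p) = 93 (m(p) = (½)*186 = 93)
(((53751 + 69605) + 46258) + m(395))*(117751 - 122377) = (((53751 + 69605) + 46258) + 93)*(117751 - 122377) = ((123356 + 46258) + 93)*(-4626) = (169614 + 93)*(-4626) = 169707*(-4626) = -785064582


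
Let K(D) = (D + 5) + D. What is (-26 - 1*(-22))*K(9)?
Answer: -92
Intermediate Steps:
K(D) = 5 + 2*D (K(D) = (5 + D) + D = 5 + 2*D)
(-26 - 1*(-22))*K(9) = (-26 - 1*(-22))*(5 + 2*9) = (-26 + 22)*(5 + 18) = -4*23 = -92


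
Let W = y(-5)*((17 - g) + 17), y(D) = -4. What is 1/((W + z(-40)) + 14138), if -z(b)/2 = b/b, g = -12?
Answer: 1/13952 ≈ 7.1674e-5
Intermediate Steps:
z(b) = -2 (z(b) = -2*b/b = -2*1 = -2)
W = -184 (W = -4*((17 - 1*(-12)) + 17) = -4*((17 + 12) + 17) = -4*(29 + 17) = -4*46 = -184)
1/((W + z(-40)) + 14138) = 1/((-184 - 2) + 14138) = 1/(-186 + 14138) = 1/13952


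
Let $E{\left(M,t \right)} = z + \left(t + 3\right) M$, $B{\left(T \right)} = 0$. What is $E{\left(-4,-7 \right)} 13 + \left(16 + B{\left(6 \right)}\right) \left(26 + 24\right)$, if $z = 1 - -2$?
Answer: $1047$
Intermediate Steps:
$z = 3$ ($z = 1 + 2 = 3$)
$E{\left(M,t \right)} = 3 + M \left(3 + t\right)$ ($E{\left(M,t \right)} = 3 + \left(t + 3\right) M = 3 + \left(3 + t\right) M = 3 + M \left(3 + t\right)$)
$E{\left(-4,-7 \right)} 13 + \left(16 + B{\left(6 \right)}\right) \left(26 + 24\right) = \left(3 + 3 \left(-4\right) - -28\right) 13 + \left(16 + 0\right) \left(26 + 24\right) = \left(3 - 12 + 28\right) 13 + 16 \cdot 50 = 19 \cdot 13 + 800 = 247 + 800 = 1047$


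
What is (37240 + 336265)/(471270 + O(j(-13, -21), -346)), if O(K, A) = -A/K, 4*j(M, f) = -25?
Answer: 9337625/11780366 ≈ 0.79264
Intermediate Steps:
j(M, f) = -25/4 (j(M, f) = (¼)*(-25) = -25/4)
O(K, A) = -A/K
(37240 + 336265)/(471270 + O(j(-13, -21), -346)) = (37240 + 336265)/(471270 - 1*(-346)/(-25/4)) = 373505/(471270 - 1*(-346)*(-4/25)) = 373505/(471270 - 1384/25) = 373505/(11780366/25) = 373505*(25/11780366) = 9337625/11780366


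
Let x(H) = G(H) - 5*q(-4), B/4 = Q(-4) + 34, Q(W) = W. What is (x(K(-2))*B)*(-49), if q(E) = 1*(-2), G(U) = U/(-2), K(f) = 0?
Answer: -58800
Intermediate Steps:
B = 120 (B = 4*(-4 + 34) = 4*30 = 120)
G(U) = -U/2 (G(U) = U*(-½) = -U/2)
q(E) = -2
x(H) = 10 - H/2 (x(H) = -H/2 - 5*(-2) = -H/2 + 10 = 10 - H/2)
(x(K(-2))*B)*(-49) = ((10 - ½*0)*120)*(-49) = ((10 + 0)*120)*(-49) = (10*120)*(-49) = 1200*(-49) = -58800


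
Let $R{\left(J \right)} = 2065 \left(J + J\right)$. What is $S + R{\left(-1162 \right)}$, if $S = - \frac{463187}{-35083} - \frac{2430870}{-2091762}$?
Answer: $- \frac{58696556275425176}{12230881041} \approx -4.799 \cdot 10^{6}$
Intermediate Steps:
$R{\left(J \right)} = 4130 J$ ($R{\left(J \right)} = 2065 \cdot 2 J = 4130 J$)
$S = \frac{175693196284}{12230881041}$ ($S = \left(-463187\right) \left(- \frac{1}{35083}\right) - - \frac{405145}{348627} = \frac{463187}{35083} + \frac{405145}{348627} = \frac{175693196284}{12230881041} \approx 14.365$)
$S + R{\left(-1162 \right)} = \frac{175693196284}{12230881041} + 4130 \left(-1162\right) = \frac{175693196284}{12230881041} - 4799060 = - \frac{58696556275425176}{12230881041}$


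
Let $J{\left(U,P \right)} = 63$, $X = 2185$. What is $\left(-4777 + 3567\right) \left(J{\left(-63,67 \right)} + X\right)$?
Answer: $-2720080$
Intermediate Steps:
$\left(-4777 + 3567\right) \left(J{\left(-63,67 \right)} + X\right) = \left(-4777 + 3567\right) \left(63 + 2185\right) = \left(-1210\right) 2248 = -2720080$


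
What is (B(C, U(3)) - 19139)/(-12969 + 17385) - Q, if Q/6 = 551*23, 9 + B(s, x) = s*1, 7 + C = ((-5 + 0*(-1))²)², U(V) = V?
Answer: -167901169/2208 ≈ -76042.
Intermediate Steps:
C = 618 (C = -7 + ((-5 + 0*(-1))²)² = -7 + ((-5 + 0)²)² = -7 + ((-5)²)² = -7 + 25² = -7 + 625 = 618)
B(s, x) = -9 + s (B(s, x) = -9 + s*1 = -9 + s)
Q = 76038 (Q = 6*(551*23) = 6*12673 = 76038)
(B(C, U(3)) - 19139)/(-12969 + 17385) - Q = ((-9 + 618) - 19139)/(-12969 + 17385) - 1*76038 = (609 - 19139)/4416 - 76038 = -18530*1/4416 - 76038 = -9265/2208 - 76038 = -167901169/2208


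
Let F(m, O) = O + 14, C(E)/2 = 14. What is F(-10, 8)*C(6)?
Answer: 616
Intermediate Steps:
C(E) = 28 (C(E) = 2*14 = 28)
F(m, O) = 14 + O
F(-10, 8)*C(6) = (14 + 8)*28 = 22*28 = 616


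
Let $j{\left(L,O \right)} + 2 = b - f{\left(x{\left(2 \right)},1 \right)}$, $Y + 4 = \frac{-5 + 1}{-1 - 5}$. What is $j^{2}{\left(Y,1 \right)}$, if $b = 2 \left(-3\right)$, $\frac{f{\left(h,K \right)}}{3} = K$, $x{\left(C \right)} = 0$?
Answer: $121$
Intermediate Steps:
$f{\left(h,K \right)} = 3 K$
$b = -6$
$Y = - \frac{10}{3}$ ($Y = -4 + \frac{-5 + 1}{-1 - 5} = -4 - \frac{4}{-6} = -4 - - \frac{2}{3} = -4 + \frac{2}{3} = - \frac{10}{3} \approx -3.3333$)
$j{\left(L,O \right)} = -11$ ($j{\left(L,O \right)} = -2 - \left(6 + 3 \cdot 1\right) = -2 - 9 = -11$)
$j^{2}{\left(Y,1 \right)} = \left(-11\right)^{2} = 121$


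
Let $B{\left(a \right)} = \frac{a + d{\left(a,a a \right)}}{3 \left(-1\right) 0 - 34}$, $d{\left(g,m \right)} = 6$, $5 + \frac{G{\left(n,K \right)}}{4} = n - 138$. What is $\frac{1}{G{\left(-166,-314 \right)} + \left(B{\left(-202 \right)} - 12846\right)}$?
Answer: $- \frac{17}{239296} \approx -7.1042 \cdot 10^{-5}$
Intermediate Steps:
$G{\left(n,K \right)} = -572 + 4 n$ ($G{\left(n,K \right)} = -20 + 4 \left(n - 138\right) = -20 + 4 \left(-138 + n\right) = -20 + \left(-552 + 4 n\right) = -572 + 4 n$)
$B{\left(a \right)} = - \frac{3}{17} - \frac{a}{34}$ ($B{\left(a \right)} = \frac{a + 6}{3 \left(-1\right) 0 - 34} = \frac{6 + a}{\left(-3\right) 0 - 34} = \frac{6 + a}{0 - 34} = \frac{6 + a}{-34} = \left(6 + a\right) \left(- \frac{1}{34}\right) = - \frac{3}{17} - \frac{a}{34}$)
$\frac{1}{G{\left(-166,-314 \right)} + \left(B{\left(-202 \right)} - 12846\right)} = \frac{1}{\left(-572 + 4 \left(-166\right)\right) - \frac{218284}{17}} = \frac{1}{\left(-572 - 664\right) + \left(\left(- \frac{3}{17} + \frac{101}{17}\right) - 12846\right)} = \frac{1}{-1236 + \left(\frac{98}{17} - 12846\right)} = \frac{1}{-1236 - \frac{218284}{17}} = \frac{1}{- \frac{239296}{17}} = - \frac{17}{239296}$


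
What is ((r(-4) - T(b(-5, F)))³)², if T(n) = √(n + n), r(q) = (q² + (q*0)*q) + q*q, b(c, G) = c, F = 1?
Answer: (32 - I*√10)⁶ ≈ 9.1799e+8 - 6.1599e+8*I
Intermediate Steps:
r(q) = 2*q² (r(q) = (q² + 0*q) + q² = (q² + 0) + q² = q² + q² = 2*q²)
T(n) = √2*√n (T(n) = √(2*n) = √2*√n)
((r(-4) - T(b(-5, F)))³)² = ((2*(-4)² - √2*√(-5))³)² = ((2*16 - √2*I*√5)³)² = ((32 - I*√10)³)² = (32 - I*√10)⁶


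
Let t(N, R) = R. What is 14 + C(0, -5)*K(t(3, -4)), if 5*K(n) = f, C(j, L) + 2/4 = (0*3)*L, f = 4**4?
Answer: -58/5 ≈ -11.600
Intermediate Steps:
f = 256
C(j, L) = -1/2 (C(j, L) = -1/2 + (0*3)*L = -1/2 + 0*L = -1/2 + 0 = -1/2)
K(n) = 256/5 (K(n) = (1/5)*256 = 256/5)
14 + C(0, -5)*K(t(3, -4)) = 14 - 1/2*256/5 = 14 - 128/5 = -58/5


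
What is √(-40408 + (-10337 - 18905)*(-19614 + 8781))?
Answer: √316738178 ≈ 17797.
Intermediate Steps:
√(-40408 + (-10337 - 18905)*(-19614 + 8781)) = √(-40408 - 29242*(-10833)) = √(-40408 + 316778586) = √316738178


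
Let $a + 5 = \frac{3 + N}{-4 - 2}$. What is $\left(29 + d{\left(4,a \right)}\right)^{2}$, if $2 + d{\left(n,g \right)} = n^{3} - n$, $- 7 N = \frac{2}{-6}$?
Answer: $7569$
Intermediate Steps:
$N = \frac{1}{21}$ ($N = - \frac{2 \frac{1}{-6}}{7} = - \frac{2 \left(- \frac{1}{6}\right)}{7} = \left(- \frac{1}{7}\right) \left(- \frac{1}{3}\right) = \frac{1}{21} \approx 0.047619$)
$a = - \frac{347}{63}$ ($a = -5 + \frac{3 + \frac{1}{21}}{-4 - 2} = -5 + \frac{64}{21 \left(-6\right)} = -5 + \frac{64}{21} \left(- \frac{1}{6}\right) = -5 - \frac{32}{63} = - \frac{347}{63} \approx -5.5079$)
$d{\left(n,g \right)} = -2 + n^{3} - n$ ($d{\left(n,g \right)} = -2 + \left(n^{3} - n\right) = -2 + n^{3} - n$)
$\left(29 + d{\left(4,a \right)}\right)^{2} = \left(29 - \left(6 - 64\right)\right)^{2} = \left(29 - -58\right)^{2} = \left(29 + 58\right)^{2} = 87^{2} = 7569$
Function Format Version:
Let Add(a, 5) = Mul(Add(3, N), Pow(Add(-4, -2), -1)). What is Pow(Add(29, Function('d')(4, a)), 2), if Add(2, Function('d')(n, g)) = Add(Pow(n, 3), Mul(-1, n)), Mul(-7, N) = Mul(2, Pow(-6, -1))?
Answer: 7569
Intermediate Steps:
N = Rational(1, 21) (N = Mul(Rational(-1, 7), Mul(2, Pow(-6, -1))) = Mul(Rational(-1, 7), Mul(2, Rational(-1, 6))) = Mul(Rational(-1, 7), Rational(-1, 3)) = Rational(1, 21) ≈ 0.047619)
a = Rational(-347, 63) (a = Add(-5, Mul(Add(3, Rational(1, 21)), Pow(Add(-4, -2), -1))) = Add(-5, Mul(Rational(64, 21), Pow(-6, -1))) = Add(-5, Mul(Rational(64, 21), Rational(-1, 6))) = Add(-5, Rational(-32, 63)) = Rational(-347, 63) ≈ -5.5079)
Function('d')(n, g) = Add(-2, Pow(n, 3), Mul(-1, n)) (Function('d')(n, g) = Add(-2, Add(Pow(n, 3), Mul(-1, n))) = Add(-2, Pow(n, 3), Mul(-1, n)))
Pow(Add(29, Function('d')(4, a)), 2) = Pow(Add(29, Add(-2, Pow(4, 3), Mul(-1, 4))), 2) = Pow(Add(29, Add(-2, 64, -4)), 2) = Pow(Add(29, 58), 2) = Pow(87, 2) = 7569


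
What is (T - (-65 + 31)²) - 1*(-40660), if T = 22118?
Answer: 61622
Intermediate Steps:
(T - (-65 + 31)²) - 1*(-40660) = (22118 - (-65 + 31)²) - 1*(-40660) = (22118 - 1*(-34)²) + 40660 = (22118 - 1*1156) + 40660 = (22118 - 1156) + 40660 = 20962 + 40660 = 61622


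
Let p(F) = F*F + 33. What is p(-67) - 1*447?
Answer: 4075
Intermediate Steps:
p(F) = 33 + F**2 (p(F) = F**2 + 33 = 33 + F**2)
p(-67) - 1*447 = (33 + (-67)**2) - 1*447 = (33 + 4489) - 447 = 4522 - 447 = 4075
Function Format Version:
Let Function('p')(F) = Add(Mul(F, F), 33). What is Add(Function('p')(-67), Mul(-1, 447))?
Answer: 4075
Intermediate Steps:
Function('p')(F) = Add(33, Pow(F, 2)) (Function('p')(F) = Add(Pow(F, 2), 33) = Add(33, Pow(F, 2)))
Add(Function('p')(-67), Mul(-1, 447)) = Add(Add(33, Pow(-67, 2)), Mul(-1, 447)) = Add(Add(33, 4489), -447) = Add(4522, -447) = 4075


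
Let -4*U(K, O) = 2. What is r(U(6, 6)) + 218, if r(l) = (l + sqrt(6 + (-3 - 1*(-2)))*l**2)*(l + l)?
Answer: 437/2 - sqrt(5)/4 ≈ 217.94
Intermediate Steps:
U(K, O) = -1/2 (U(K, O) = -1/4*2 = -1/2)
r(l) = 2*l*(l + sqrt(5)*l**2) (r(l) = (l + sqrt(6 + (-3 + 2))*l**2)*(2*l) = (l + sqrt(6 - 1)*l**2)*(2*l) = (l + sqrt(5)*l**2)*(2*l) = 2*l*(l + sqrt(5)*l**2))
r(U(6, 6)) + 218 = 2*(-1/2)**2*(1 - sqrt(5)/2) + 218 = 2*(1/4)*(1 - sqrt(5)/2) + 218 = (1/2 - sqrt(5)/4) + 218 = 437/2 - sqrt(5)/4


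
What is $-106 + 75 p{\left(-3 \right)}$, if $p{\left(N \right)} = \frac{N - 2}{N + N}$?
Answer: $- \frac{87}{2} \approx -43.5$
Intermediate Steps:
$p{\left(N \right)} = \frac{-2 + N}{2 N}$
$-106 + 75 p{\left(-3 \right)} = -106 + 75 \frac{-2 - 3}{2 \left(-3\right)} = -106 + 75 \cdot \frac{1}{2} \left(- \frac{1}{3}\right) \left(-5\right) = -106 + 75 \cdot \frac{5}{6} = -106 + \frac{125}{2} = - \frac{87}{2}$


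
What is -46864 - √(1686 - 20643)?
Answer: -46864 - I*√18957 ≈ -46864.0 - 137.68*I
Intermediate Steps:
-46864 - √(1686 - 20643) = -46864 - √(-18957) = -46864 - I*√18957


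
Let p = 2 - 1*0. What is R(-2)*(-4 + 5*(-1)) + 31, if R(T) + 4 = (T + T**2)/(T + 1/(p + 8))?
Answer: 1453/19 ≈ 76.474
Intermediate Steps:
p = 2 (p = 2 + 0 = 2)
R(T) = -4 + (T + T**2)/(1/10 + T) (R(T) = -4 + (T + T**2)/(T + 1/(2 + 8)) = -4 + (T + T**2)/(T + 1/10) = -4 + (T + T**2)/(1/10 + T))
R(-2)*(-4 + 5*(-1)) + 31 = (2*(-2 - 15*(-2) + 5*(-2)**2)/(1 + 10*(-2)))*(-4 + 5*(-1)) + 31 = (2*(-2 + 30 + 5*4)/(1 - 20))*(-4 - 5) + 31 = (2*(-2 + 30 + 20)/(-19))*(-9) + 31 = (2*(-1/19)*48)*(-9) + 31 = -96/19*(-9) + 31 = 864/19 + 31 = 1453/19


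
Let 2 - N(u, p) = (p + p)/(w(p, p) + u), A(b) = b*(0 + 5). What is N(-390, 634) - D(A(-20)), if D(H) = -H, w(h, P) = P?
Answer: -6295/61 ≈ -103.20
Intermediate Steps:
A(b) = 5*b (A(b) = b*5 = 5*b)
N(u, p) = 2 - 2*p/(p + u) (N(u, p) = 2 - (p + p)/(p + u) = 2 - 2*p/(p + u))
N(-390, 634) - D(A(-20)) = 2*(-390)/(634 - 390) - (-1)*5*(-20) = 2*(-390)/244 - (-1)*(-100) = 2*(-390)*(1/244) - 1*100 = -195/61 - 100 = -6295/61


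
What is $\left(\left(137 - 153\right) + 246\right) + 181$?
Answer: $411$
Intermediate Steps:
$\left(\left(137 - 153\right) + 246\right) + 181 = \left(-16 + 246\right) + 181 = 230 + 181 = 411$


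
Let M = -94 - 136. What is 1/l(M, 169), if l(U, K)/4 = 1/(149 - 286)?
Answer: -137/4 ≈ -34.250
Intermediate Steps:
M = -230
l(U, K) = -4/137 (l(U, K) = 4/(149 - 286) = 4/(-137) = 4*(-1/137) = -4/137)
1/l(M, 169) = 1/(-4/137) = -137/4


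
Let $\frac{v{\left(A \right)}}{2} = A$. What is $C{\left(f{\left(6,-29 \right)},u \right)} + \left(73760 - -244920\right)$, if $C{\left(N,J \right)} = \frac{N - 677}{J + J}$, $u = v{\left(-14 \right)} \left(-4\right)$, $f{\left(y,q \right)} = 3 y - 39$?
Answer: $\frac{35691811}{112} \approx 3.1868 \cdot 10^{5}$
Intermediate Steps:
$v{\left(A \right)} = 2 A$
$f{\left(y,q \right)} = -39 + 3 y$
$u = 112$ ($u = 2 \left(-14\right) \left(-4\right) = \left(-28\right) \left(-4\right) = 112$)
$C{\left(N,J \right)} = \frac{-677 + N}{2 J}$
$C{\left(f{\left(6,-29 \right)},u \right)} + \left(73760 - -244920\right) = \frac{-677 + \left(-39 + 3 \cdot 6\right)}{2 \cdot 112} + \left(73760 - -244920\right) = \frac{1}{2} \cdot \frac{1}{112} \left(-677 + \left(-39 + 18\right)\right) + \left(73760 + 244920\right) = \frac{1}{2} \cdot \frac{1}{112} \left(-677 - 21\right) + 318680 = \frac{1}{2} \cdot \frac{1}{112} \left(-698\right) + 318680 = - \frac{349}{112} + 318680 = \frac{35691811}{112}$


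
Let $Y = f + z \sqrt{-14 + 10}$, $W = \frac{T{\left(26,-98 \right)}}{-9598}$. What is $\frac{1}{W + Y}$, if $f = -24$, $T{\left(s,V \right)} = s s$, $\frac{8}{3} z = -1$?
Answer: $- \frac{8869626976}{213703020745} + \frac{276364812 i}{213703020745} \approx -0.041504 + 0.0012932 i$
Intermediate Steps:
$z = - \frac{3}{8}$ ($z = \frac{3}{8} \left(-1\right) = - \frac{3}{8} \approx -0.375$)
$T{\left(s,V \right)} = s^{2}$
$W = - \frac{338}{4799}$ ($W = \frac{26^{2}}{-9598} = 676 \left(- \frac{1}{9598}\right) = - \frac{338}{4799} \approx -0.070431$)
$Y = -24 - \frac{3 i}{4}$ ($Y = -24 - \frac{3 \sqrt{-14 + 10}}{8} = -24 - \frac{3 \sqrt{-4}}{8} = -24 - \frac{3 \cdot 2 i}{8} = -24 - \frac{3 i}{4} \approx -24.0 - 0.75 i$)
$\frac{1}{W + Y} = \frac{1}{- \frac{338}{4799} - \left(24 + \frac{3 i}{4}\right)} = \frac{1}{- \frac{115514}{4799} - \frac{3 i}{4}} = \frac{368486416 \left(- \frac{115514}{4799} + \frac{3 i}{4}\right)}{213703020745}$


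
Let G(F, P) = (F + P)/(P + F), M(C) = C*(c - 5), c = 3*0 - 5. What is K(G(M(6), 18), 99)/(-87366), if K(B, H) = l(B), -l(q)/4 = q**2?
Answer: 2/43683 ≈ 4.5784e-5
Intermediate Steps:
c = -5 (c = 0 - 5 = -5)
M(C) = -10*C (M(C) = C*(-5 - 5) = C*(-10) = -10*C)
G(F, P) = 1 (G(F, P) = (F + P)/(F + P) = 1)
l(q) = -4*q**2
K(B, H) = -4*B**2
K(G(M(6), 18), 99)/(-87366) = -4*1**2/(-87366) = -4*1*(-1/87366) = -4*(-1/87366) = 2/43683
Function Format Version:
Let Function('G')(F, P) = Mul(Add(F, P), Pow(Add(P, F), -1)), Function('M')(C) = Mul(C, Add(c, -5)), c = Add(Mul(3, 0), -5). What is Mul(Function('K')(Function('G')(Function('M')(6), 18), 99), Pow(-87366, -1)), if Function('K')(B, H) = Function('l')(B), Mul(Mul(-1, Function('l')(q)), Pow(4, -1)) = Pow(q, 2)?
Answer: Rational(2, 43683) ≈ 4.5784e-5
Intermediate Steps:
c = -5 (c = Add(0, -5) = -5)
Function('M')(C) = Mul(-10, C) (Function('M')(C) = Mul(C, Add(-5, -5)) = Mul(C, -10) = Mul(-10, C))
Function('G')(F, P) = 1 (Function('G')(F, P) = Mul(Add(F, P), Pow(Add(F, P), -1)) = 1)
Function('l')(q) = Mul(-4, Pow(q, 2))
Function('K')(B, H) = Mul(-4, Pow(B, 2))
Mul(Function('K')(Function('G')(Function('M')(6), 18), 99), Pow(-87366, -1)) = Mul(Mul(-4, Pow(1, 2)), Pow(-87366, -1)) = Mul(Mul(-4, 1), Rational(-1, 87366)) = Mul(-4, Rational(-1, 87366)) = Rational(2, 43683)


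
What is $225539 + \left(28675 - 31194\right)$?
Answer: $223020$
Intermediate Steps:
$225539 + \left(28675 - 31194\right) = 225539 - 2519 = 223020$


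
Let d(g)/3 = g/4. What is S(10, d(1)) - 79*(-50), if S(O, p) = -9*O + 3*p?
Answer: 15449/4 ≈ 3862.3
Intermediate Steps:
d(g) = 3*g/4 (d(g) = 3*(g/4) = 3*g/4)
S(10, d(1)) - 79*(-50) = (-9*10 + 3*((¾)*1)) - 79*(-50) = (-90 + 3*(¾)) + 3950 = (-90 + 9/4) + 3950 = -351/4 + 3950 = 15449/4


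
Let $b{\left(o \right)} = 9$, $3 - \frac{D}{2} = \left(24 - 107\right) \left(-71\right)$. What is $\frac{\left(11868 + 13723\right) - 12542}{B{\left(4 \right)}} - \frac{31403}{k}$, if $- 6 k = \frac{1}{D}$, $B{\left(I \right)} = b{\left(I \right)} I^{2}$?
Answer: $- \frac{319617208711}{144} \approx -2.2196 \cdot 10^{9}$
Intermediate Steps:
$D = -11780$ ($D = 6 - 2 \left(24 - 107\right) \left(-71\right) = 6 - 2 \left(\left(-83\right) \left(-71\right)\right) = 6 - 11786 = -11780$)
$B{\left(I \right)} = 9 I^{2}$
$k = \frac{1}{70680}$ ($k = - \frac{1}{6 \left(-11780\right)} = \left(- \frac{1}{6}\right) \left(- \frac{1}{11780}\right) = \frac{1}{70680} \approx 1.4148 \cdot 10^{-5}$)
$\frac{\left(11868 + 13723\right) - 12542}{B{\left(4 \right)}} - \frac{31403}{k} = \frac{\left(11868 + 13723\right) - 12542}{9 \cdot 4^{2}} - 31403 \frac{1}{\frac{1}{70680}} = \frac{25591 - 12542}{9 \cdot 16} - 2219564040 = \frac{13049}{144} - 2219564040 = - \frac{319617208711}{144}$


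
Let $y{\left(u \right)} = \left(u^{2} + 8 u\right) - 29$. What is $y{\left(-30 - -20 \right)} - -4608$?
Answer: $4599$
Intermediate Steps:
$y{\left(u \right)} = -29 + u^{2} + 8 u$
$y{\left(-30 - -20 \right)} - -4608 = \left(-29 + \left(-30 - -20\right)^{2} + 8 \left(-30 - -20\right)\right) - -4608 = \left(-29 + \left(-30 + 20\right)^{2} + 8 \left(-30 + 20\right)\right) + 4608 = \left(-29 + \left(-10\right)^{2} + 8 \left(-10\right)\right) + 4608 = \left(-29 + 100 - 80\right) + 4608 = -9 + 4608 = 4599$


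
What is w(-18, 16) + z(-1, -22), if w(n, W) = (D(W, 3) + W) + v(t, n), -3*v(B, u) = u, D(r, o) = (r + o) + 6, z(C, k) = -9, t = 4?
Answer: 38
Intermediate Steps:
D(r, o) = 6 + o + r (D(r, o) = (o + r) + 6 = 6 + o + r)
v(B, u) = -u/3
w(n, W) = 9 + 2*W - n/3 (w(n, W) = ((6 + 3 + W) + W) - n/3 = ((9 + W) + W) - n/3 = (9 + 2*W) - n/3 = 9 + 2*W - n/3)
w(-18, 16) + z(-1, -22) = (9 + 2*16 - ⅓*(-18)) - 9 = (9 + 32 + 6) - 9 = 47 - 9 = 38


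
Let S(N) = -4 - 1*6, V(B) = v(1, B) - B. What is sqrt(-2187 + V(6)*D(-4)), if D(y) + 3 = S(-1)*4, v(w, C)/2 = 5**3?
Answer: I*sqrt(12679) ≈ 112.6*I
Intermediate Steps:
v(w, C) = 250 (v(w, C) = 2*5**3 = 2*125 = 250)
V(B) = 250 - B
S(N) = -10 (S(N) = -4 - 6 = -10)
D(y) = -43 (D(y) = -3 - 10*4 = -3 - 40 = -43)
sqrt(-2187 + V(6)*D(-4)) = sqrt(-2187 + (250 - 1*6)*(-43)) = sqrt(-2187 + (250 - 6)*(-43)) = sqrt(-2187 + 244*(-43)) = sqrt(-2187 - 10492) = sqrt(-12679) = I*sqrt(12679)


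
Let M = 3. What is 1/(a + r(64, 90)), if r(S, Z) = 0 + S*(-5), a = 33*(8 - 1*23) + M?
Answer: -1/812 ≈ -0.0012315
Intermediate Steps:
a = -492 (a = 33*(8 - 1*23) + 3 = 33*(8 - 23) + 3 = 33*(-15) + 3 = -495 + 3 = -492)
r(S, Z) = -5*S (r(S, Z) = 0 - 5*S = -5*S)
1/(a + r(64, 90)) = 1/(-492 - 5*64) = 1/(-492 - 320) = 1/(-812) = -1/812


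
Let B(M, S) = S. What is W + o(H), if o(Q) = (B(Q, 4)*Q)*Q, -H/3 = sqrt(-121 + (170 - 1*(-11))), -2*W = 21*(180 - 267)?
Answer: 6147/2 ≈ 3073.5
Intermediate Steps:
W = 1827/2 (W = -21*(180 - 267)/2 = -21*(-87)/2 = -1/2*(-1827) = 1827/2 ≈ 913.50)
H = -6*sqrt(15) (H = -3*sqrt(-121 + (170 - 1*(-11))) = -3*sqrt(-121 + (170 + 11)) = -3*sqrt(-121 + 181) = -6*sqrt(15) ≈ -23.238)
o(Q) = 4*Q**2 (o(Q) = (4*Q)*Q = 4*Q**2)
W + o(H) = 1827/2 + 4*(-6*sqrt(15))**2 = 1827/2 + 4*540 = 1827/2 + 2160 = 6147/2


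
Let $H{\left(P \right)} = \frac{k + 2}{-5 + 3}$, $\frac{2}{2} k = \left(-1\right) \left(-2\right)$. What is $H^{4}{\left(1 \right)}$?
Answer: $16$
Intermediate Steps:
$k = 2$ ($k = \left(-1\right) \left(-2\right) = 2$)
$H{\left(P \right)} = -2$ ($H{\left(P \right)} = \frac{2 + 2}{-5 + 3} = \frac{4}{-2} = 4 \left(- \frac{1}{2}\right) = -2$)
$H^{4}{\left(1 \right)} = \left(-2\right)^{4} = 16$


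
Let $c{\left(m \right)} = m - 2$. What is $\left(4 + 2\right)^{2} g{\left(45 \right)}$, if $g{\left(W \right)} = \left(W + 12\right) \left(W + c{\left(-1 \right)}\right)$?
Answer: $86184$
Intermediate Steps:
$c{\left(m \right)} = -2 + m$
$g{\left(W \right)} = \left(-3 + W\right) \left(12 + W\right)$ ($g{\left(W \right)} = \left(W + 12\right) \left(W - 3\right) = \left(12 + W\right) \left(W - 3\right) = \left(12 + W\right) \left(-3 + W\right) = \left(-3 + W\right) \left(12 + W\right)$)
$\left(4 + 2\right)^{2} g{\left(45 \right)} = \left(4 + 2\right)^{2} \left(-36 + 45^{2} + 9 \cdot 45\right) = 6^{2} \left(-36 + 2025 + 405\right) = 36 \cdot 2394 = 86184$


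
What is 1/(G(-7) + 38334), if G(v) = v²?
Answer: 1/38383 ≈ 2.6053e-5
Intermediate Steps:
1/(G(-7) + 38334) = 1/((-7)² + 38334) = 1/(49 + 38334) = 1/38383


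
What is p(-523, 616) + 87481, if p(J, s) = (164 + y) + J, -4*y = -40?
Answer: 87132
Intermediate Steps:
y = 10 (y = -¼*(-40) = 10)
p(J, s) = 174 + J (p(J, s) = (164 + 10) + J = 174 + J)
p(-523, 616) + 87481 = (174 - 523) + 87481 = -349 + 87481 = 87132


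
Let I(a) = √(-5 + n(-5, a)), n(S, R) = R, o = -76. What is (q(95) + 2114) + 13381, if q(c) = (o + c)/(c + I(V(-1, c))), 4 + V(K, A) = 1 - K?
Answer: 139952645/9032 - 19*I*√7/9032 ≈ 15495.0 - 0.0055657*I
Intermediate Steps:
V(K, A) = -3 - K (V(K, A) = -4 + (1 - K) = -3 - K)
I(a) = √(-5 + a)
q(c) = (-76 + c)/(c + I*√7) (q(c) = (-76 + c)/(c + √(-5 + (-3 - 1*(-1)))) = (-76 + c)/(c + √(-5 + (-3 + 1))) = (-76 + c)/(c + √(-5 - 2)) = (-76 + c)/(c + √(-7)) = (-76 + c)/(c + I*√7))
(q(95) + 2114) + 13381 = ((-76 + 95)/(95 + I*√7) + 2114) + 13381 = (19/(95 + I*√7) + 2114) + 13381 = (2114 + 19/(95 + I*√7)) + 13381 = 15495 + 19/(95 + I*√7)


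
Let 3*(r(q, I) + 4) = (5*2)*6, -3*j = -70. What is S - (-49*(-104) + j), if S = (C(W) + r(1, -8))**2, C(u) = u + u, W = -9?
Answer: -15346/3 ≈ -5115.3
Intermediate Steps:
j = 70/3 (j = -1/3*(-70) = 70/3 ≈ 23.333)
r(q, I) = 16 (r(q, I) = -4 + ((5*2)*6)/3 = -4 + (10*6)/3 = -4 + (1/3)*60 = -4 + 20 = 16)
C(u) = 2*u
S = 4 (S = (2*(-9) + 16)**2 = (-18 + 16)**2 = (-2)**2 = 4)
S - (-49*(-104) + j) = 4 - (-49*(-104) + 70/3) = 4 - (5096 + 70/3) = 4 - 1*15358/3 = 4 - 15358/3 = -15346/3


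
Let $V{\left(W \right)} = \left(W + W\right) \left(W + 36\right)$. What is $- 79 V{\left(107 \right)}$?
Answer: $-2417558$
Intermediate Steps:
$V{\left(W \right)} = 2 W \left(36 + W\right)$
$- 79 V{\left(107 \right)} = - 79 \cdot 2 \cdot 107 \left(36 + 107\right) = - 79 \cdot 2 \cdot 107 \cdot 143 = \left(-79\right) 30602 = -2417558$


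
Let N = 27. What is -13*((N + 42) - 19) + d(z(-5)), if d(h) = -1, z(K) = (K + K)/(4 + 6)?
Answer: -651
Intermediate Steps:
z(K) = K/5 (z(K) = (2*K)/10 = (2*K)*(⅒) = K/5)
-13*((N + 42) - 19) + d(z(-5)) = -13*((27 + 42) - 19) - 1 = -13*(69 - 19) - 1 = -13*50 - 1 = -650 - 1 = -651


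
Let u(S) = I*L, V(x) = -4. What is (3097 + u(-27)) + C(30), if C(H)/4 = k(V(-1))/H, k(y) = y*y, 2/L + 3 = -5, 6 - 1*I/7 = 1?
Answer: 185423/60 ≈ 3090.4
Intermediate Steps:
I = 35 (I = 42 - 7*1 = 42 - 7 = 35)
L = -¼ (L = 2/(-3 - 5) = 2/(-8) = 2*(-⅛) = -¼ ≈ -0.25000)
u(S) = -35/4 (u(S) = 35*(-¼) = -35/4)
k(y) = y²
C(H) = 64/H (C(H) = 4*((-4)²/H) = 4*(16/H) = 64/H)
(3097 + u(-27)) + C(30) = (3097 - 35/4) + 64/30 = 12353/4 + 64*(1/30) = 12353/4 + 32/15 = 185423/60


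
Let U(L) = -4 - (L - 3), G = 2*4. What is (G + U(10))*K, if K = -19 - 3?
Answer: 66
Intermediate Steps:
K = -22
G = 8
U(L) = -1 - L (U(L) = -4 - (-3 + L) = -4 + (3 - L) = -1 - L)
(G + U(10))*K = (8 + (-1 - 1*10))*(-22) = (8 + (-1 - 10))*(-22) = (8 - 11)*(-22) = -3*(-22) = 66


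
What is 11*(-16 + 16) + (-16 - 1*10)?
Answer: -26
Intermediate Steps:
11*(-16 + 16) + (-16 - 1*10) = 11*0 + (-16 - 10) = 0 - 26 = -26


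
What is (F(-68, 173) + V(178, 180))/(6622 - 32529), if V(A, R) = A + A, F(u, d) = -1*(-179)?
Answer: -535/25907 ≈ -0.020651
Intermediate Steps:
F(u, d) = 179
V(A, R) = 2*A
(F(-68, 173) + V(178, 180))/(6622 - 32529) = (179 + 2*178)/(6622 - 32529) = (179 + 356)/(-25907) = 535*(-1/25907) = -535/25907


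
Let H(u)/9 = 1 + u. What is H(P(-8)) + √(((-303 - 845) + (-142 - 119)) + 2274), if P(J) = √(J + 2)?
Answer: 9 + √865 + 9*I*√6 ≈ 38.411 + 22.045*I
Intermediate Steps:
P(J) = √(2 + J)
H(u) = 9 + 9*u (H(u) = 9*(1 + u) = 9 + 9*u)
H(P(-8)) + √(((-303 - 845) + (-142 - 119)) + 2274) = (9 + 9*√(2 - 8)) + √(((-303 - 845) + (-142 - 119)) + 2274) = (9 + 9*√(-6)) + √((-1148 - 261) + 2274) = (9 + 9*(I*√6)) + √(-1409 + 2274) = (9 + 9*I*√6) + √865 = 9 + √865 + 9*I*√6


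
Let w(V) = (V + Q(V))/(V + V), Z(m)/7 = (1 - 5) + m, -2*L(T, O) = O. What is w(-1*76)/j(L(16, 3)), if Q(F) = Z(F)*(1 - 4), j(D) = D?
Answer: 401/57 ≈ 7.0351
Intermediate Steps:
L(T, O) = -O/2
Z(m) = -28 + 7*m (Z(m) = 7*((1 - 5) + m) = 7*(-4 + m) = -28 + 7*m)
Q(F) = 84 - 21*F (Q(F) = (-28 + 7*F)*(1 - 4) = (-28 + 7*F)*(-3) = 84 - 21*F)
w(V) = (84 - 20*V)/(2*V) (w(V) = (V + (84 - 21*V))/(V + V) = (84 - 20*V)/((2*V)) = (84 - 20*V)*(1/(2*V)) = (84 - 20*V)/(2*V))
w(-1*76)/j(L(16, 3)) = (-10 + 42/((-1*76)))/((-½*3)) = (-10 + 42/(-76))/(-3/2) = (-10 + 42*(-1/76))*(-⅔) = (-10 - 21/38)*(-⅔) = -401/38*(-⅔) = 401/57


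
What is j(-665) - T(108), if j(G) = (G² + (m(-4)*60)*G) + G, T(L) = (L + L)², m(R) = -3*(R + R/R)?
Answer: 35804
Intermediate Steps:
m(R) = -3 - 3*R (m(R) = -3*(R + 1) = -3*(1 + R) = -3 - 3*R)
T(L) = 4*L² (T(L) = (2*L)² = 4*L²)
j(G) = G² + 541*G (j(G) = (G² + ((-3 - 3*(-4))*60)*G) + G = (G² + ((-3 + 12)*60)*G) + G = (G² + (9*60)*G) + G = (G² + 540*G) + G = G² + 541*G)
j(-665) - T(108) = -665*(541 - 665) - 4*108² = -665*(-124) - 4*11664 = 82460 - 1*46656 = 82460 - 46656 = 35804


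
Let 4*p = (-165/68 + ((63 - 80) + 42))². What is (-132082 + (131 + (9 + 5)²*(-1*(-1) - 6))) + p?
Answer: -2456335551/18496 ≈ -1.3280e+5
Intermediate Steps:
p = 2356225/18496 (p = (-165/68 + ((63 - 80) + 42))²/4 = (-165*1/68 + (-17 + 42))²/4 = (-165/68 + 25)²/4 = (1535/68)²/4 = (¼)*(2356225/4624) = 2356225/18496 ≈ 127.39)
(-132082 + (131 + (9 + 5)²*(-1*(-1) - 6))) + p = (-132082 + (131 + (9 + 5)²*(-1*(-1) - 6))) + 2356225/18496 = (-132082 + (131 + 14²*(1 - 6))) + 2356225/18496 = (-132082 + (131 + 196*(-5))) + 2356225/18496 = (-132082 + (131 - 980)) + 2356225/18496 = (-132082 - 849) + 2356225/18496 = -132931 + 2356225/18496 = -2456335551/18496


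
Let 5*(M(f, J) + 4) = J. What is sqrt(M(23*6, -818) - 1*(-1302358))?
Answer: 2*sqrt(8138690)/5 ≈ 1141.1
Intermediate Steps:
M(f, J) = -4 + J/5
sqrt(M(23*6, -818) - 1*(-1302358)) = sqrt((-4 + (1/5)*(-818)) - 1*(-1302358)) = sqrt((-4 - 818/5) + 1302358) = sqrt(-838/5 + 1302358) = sqrt(6510952/5) = 2*sqrt(8138690)/5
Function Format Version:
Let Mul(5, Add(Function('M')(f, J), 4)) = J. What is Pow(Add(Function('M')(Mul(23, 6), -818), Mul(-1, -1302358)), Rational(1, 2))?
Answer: Mul(Rational(2, 5), Pow(8138690, Rational(1, 2))) ≈ 1141.1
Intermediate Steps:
Function('M')(f, J) = Add(-4, Mul(Rational(1, 5), J))
Pow(Add(Function('M')(Mul(23, 6), -818), Mul(-1, -1302358)), Rational(1, 2)) = Pow(Add(Add(-4, Mul(Rational(1, 5), -818)), Mul(-1, -1302358)), Rational(1, 2)) = Pow(Add(Add(-4, Rational(-818, 5)), 1302358), Rational(1, 2)) = Pow(Add(Rational(-838, 5), 1302358), Rational(1, 2)) = Pow(Rational(6510952, 5), Rational(1, 2)) = Mul(Rational(2, 5), Pow(8138690, Rational(1, 2)))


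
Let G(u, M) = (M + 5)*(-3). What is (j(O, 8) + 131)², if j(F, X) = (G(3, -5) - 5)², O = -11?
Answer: 24336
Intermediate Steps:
G(u, M) = -15 - 3*M (G(u, M) = (5 + M)*(-3) = -15 - 3*M)
j(F, X) = 25 (j(F, X) = ((-15 - 3*(-5)) - 5)² = ((-15 + 15) - 5)² = (0 - 5)² = (-5)² = 25)
(j(O, 8) + 131)² = (25 + 131)² = 156² = 24336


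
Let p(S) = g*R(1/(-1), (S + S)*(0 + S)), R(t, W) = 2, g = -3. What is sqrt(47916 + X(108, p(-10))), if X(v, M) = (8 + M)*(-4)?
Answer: 2*sqrt(11977) ≈ 218.88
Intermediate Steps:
p(S) = -6 (p(S) = -3*2 = -6)
X(v, M) = -32 - 4*M
sqrt(47916 + X(108, p(-10))) = sqrt(47916 + (-32 - 4*(-6))) = sqrt(47916 + (-32 + 24)) = sqrt(47916 - 8) = sqrt(47908) = 2*sqrt(11977)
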